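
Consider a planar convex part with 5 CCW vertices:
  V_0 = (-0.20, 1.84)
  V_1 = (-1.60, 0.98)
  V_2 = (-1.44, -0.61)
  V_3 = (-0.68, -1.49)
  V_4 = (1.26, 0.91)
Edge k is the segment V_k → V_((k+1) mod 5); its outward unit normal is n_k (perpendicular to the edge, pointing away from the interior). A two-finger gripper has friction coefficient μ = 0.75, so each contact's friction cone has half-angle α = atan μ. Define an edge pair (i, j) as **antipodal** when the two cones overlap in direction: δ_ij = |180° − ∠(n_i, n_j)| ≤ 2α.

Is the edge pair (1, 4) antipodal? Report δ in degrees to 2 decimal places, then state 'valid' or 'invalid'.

α = atan 0.75 = 36.87°;  2α = 73.74°
edge 1: e_1 = (+0.16, -1.59);  n_1 = (-0.9950, -0.1001)
edge 4: e_4 = (-1.46, +0.93);  n_4 = (+0.5372, +0.8434)
∠(n_1, n_4) = 128.24°
δ = |180° − 128.24°| = 51.76°
51.76° ≤ 2α = 73.74°  →  valid

δ = 51.76°, valid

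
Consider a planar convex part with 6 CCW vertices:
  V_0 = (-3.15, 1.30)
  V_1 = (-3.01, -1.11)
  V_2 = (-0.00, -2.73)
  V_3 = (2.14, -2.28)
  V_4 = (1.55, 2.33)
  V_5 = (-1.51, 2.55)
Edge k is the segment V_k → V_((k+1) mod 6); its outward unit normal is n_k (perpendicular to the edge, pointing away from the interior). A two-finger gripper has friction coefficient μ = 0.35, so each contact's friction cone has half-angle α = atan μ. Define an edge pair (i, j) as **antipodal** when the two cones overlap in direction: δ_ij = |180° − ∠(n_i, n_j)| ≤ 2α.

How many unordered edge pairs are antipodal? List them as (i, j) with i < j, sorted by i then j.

count = 4; pairs: (0,3), (1,4), (2,4), (2,5)

α = atan 0.35 = 19.29°;  2α = 38.58°
n_0 = (-0.9983, -0.0580)
n_1 = (-0.4739, -0.8806)
n_2 = (+0.2058, -0.9786)
n_3 = (+0.9919, +0.1269)
n_4 = (+0.0717, +0.9974)
n_5 = (-0.6062, +0.7953)
  (0,1): δ = 121.61°  ·
  (0,2): δ = 81.45°  ·
  (0,3): δ = 3.97°  ✓
  (0,4): δ = 82.56°  ·
  (0,5): δ = 123.99°  ·
  (1,2): δ = 139.84°  ·
  (1,3): δ = 54.42°  ·
  (1,4): δ = 24.18°  ✓
  (1,5): δ = 65.60°  ·
  (2,3): δ = 94.58°  ·
  (2,4): δ = 15.99°  ✓
  (2,5): δ = 25.44°  ✓
  (3,4): δ = 101.41°  ·
  (3,5): δ = 59.98°  ·
  (4,5): δ = 138.57°  ·
antipodal pairs: 4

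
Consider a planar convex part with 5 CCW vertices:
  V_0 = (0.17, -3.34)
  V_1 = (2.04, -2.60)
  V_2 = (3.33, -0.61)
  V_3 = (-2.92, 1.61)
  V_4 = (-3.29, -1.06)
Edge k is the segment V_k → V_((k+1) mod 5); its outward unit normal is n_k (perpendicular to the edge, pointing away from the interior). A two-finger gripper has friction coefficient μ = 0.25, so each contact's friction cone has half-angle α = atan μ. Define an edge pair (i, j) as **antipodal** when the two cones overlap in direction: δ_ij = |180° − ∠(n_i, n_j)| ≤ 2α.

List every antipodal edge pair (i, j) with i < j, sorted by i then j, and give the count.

α = atan 0.25 = 14.04°;  2α = 28.07°
n_0 = (+0.3680, -0.9298)
n_1 = (+0.8391, -0.5440)
n_2 = (+0.3347, +0.9423)
n_3 = (-0.9905, +0.1373)
n_4 = (-0.5502, -0.8350)
  (0,1): δ = 144.54°  ·
  (0,2): δ = 41.14°  ·
  (0,3): δ = 60.52°  ·
  (0,4): δ = 125.03°  ·
  (1,2): δ = 76.60°  ·
  (1,3): δ = 25.06°  ✓
  (1,4): δ = 89.57°  ·
  (2,3): δ = 78.33°  ·
  (2,4): δ = 13.83°  ✓
  (3,4): δ = 115.49°  ·
antipodal pairs: 2

count = 2; pairs: (1,3), (2,4)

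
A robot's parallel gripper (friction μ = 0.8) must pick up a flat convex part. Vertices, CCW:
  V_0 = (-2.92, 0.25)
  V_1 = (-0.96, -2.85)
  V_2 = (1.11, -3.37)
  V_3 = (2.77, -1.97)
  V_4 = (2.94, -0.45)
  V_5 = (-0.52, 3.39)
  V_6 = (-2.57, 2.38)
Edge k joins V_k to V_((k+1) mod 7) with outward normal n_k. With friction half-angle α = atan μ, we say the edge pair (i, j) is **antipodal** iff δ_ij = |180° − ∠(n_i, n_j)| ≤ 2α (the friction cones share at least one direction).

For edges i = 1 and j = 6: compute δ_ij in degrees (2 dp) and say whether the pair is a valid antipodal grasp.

δ = 94.77°, invalid

α = atan 0.8 = 38.66°;  2α = 77.32°
edge 1: e_1 = (+2.07, -0.52);  n_1 = (-0.2436, -0.9699)
edge 6: e_6 = (-0.35, -2.13);  n_6 = (-0.9868, +0.1621)
∠(n_1, n_6) = 85.23°
δ = |180° − 85.23°| = 94.77°
94.77° > 2α = 77.32°  →  invalid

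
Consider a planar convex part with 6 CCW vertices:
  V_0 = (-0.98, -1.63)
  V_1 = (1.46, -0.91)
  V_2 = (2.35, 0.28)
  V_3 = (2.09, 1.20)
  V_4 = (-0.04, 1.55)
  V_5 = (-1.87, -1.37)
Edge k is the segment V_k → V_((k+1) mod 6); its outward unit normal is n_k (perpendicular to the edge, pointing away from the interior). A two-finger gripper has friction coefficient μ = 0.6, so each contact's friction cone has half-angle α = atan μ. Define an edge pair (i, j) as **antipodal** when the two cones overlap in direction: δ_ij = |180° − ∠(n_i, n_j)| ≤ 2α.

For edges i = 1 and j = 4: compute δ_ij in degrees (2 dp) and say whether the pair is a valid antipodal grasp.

δ = 4.72°, valid

α = atan 0.6 = 30.96°;  2α = 61.93°
edge 1: e_1 = (+0.89, +1.19);  n_1 = (+0.8008, -0.5989)
edge 4: e_4 = (-1.83, -2.92);  n_4 = (-0.8473, +0.5310)
∠(n_1, n_4) = 175.28°
δ = |180° − 175.28°| = 4.72°
4.72° ≤ 2α = 61.93°  →  valid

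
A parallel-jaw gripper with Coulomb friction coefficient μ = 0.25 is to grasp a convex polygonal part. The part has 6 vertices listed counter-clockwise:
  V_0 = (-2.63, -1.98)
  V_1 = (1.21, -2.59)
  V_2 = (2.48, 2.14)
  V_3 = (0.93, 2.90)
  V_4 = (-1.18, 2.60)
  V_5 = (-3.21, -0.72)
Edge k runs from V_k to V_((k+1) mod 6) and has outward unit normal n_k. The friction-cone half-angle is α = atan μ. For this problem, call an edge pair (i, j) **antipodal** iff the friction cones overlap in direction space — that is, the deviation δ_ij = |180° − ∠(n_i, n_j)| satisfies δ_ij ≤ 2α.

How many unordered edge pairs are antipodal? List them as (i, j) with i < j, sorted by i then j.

count = 3; pairs: (0,2), (0,3), (1,4)

α = atan 0.25 = 14.04°;  2α = 28.07°
n_0 = (-0.1569, -0.9876)
n_1 = (+0.9658, -0.2593)
n_2 = (+0.4402, +0.8979)
n_3 = (-0.1408, +0.9900)
n_4 = (-0.8532, +0.5217)
n_5 = (-0.9084, -0.4181)
  (0,1): δ = 96.00°  ·
  (0,2): δ = 17.09°  ✓
  (0,3): δ = 17.12°  ✓
  (0,4): δ = 67.58°  ·
  (0,5): δ = 123.74°  ·
  (1,2): δ = 101.09°  ·
  (1,3): δ = 66.88°  ·
  (1,4): δ = 16.41°  ✓
  (1,5): δ = 39.75°  ·
  (2,3): δ = 145.79°  ·
  (2,4): δ = 95.32°  ·
  (2,5): δ = 39.16°  ·
  (3,4): δ = 129.54°  ·
  (3,5): δ = 73.37°  ·
  (4,5): δ = 123.84°  ·
antipodal pairs: 3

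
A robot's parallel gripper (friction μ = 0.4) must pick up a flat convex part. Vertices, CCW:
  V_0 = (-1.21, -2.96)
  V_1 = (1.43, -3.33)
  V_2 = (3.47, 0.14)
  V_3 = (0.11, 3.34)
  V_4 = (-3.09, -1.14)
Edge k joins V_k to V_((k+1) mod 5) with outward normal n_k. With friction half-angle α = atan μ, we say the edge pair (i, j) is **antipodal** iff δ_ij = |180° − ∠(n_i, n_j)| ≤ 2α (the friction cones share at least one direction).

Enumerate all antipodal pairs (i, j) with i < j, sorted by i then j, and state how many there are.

count = 3; pairs: (0,2), (1,3), (2,4)

α = atan 0.4 = 21.80°;  2α = 43.60°
n_0 = (-0.1388, -0.9903)
n_1 = (+0.8621, -0.5068)
n_2 = (+0.6897, +0.7241)
n_3 = (-0.8137, +0.5812)
n_4 = (-0.6955, -0.7185)
  (0,1): δ = 112.47°  ·
  (0,2): δ = 35.62°  ✓
  (0,3): δ = 62.44°  ·
  (0,4): δ = 143.91°  ·
  (1,2): δ = 103.15°  ·
  (1,3): δ = 5.09°  ✓
  (1,4): δ = 76.38°  ·
  (2,3): δ = 81.93°  ·
  (2,4): δ = 0.47°  ✓
  (3,4): δ = 98.53°  ·
antipodal pairs: 3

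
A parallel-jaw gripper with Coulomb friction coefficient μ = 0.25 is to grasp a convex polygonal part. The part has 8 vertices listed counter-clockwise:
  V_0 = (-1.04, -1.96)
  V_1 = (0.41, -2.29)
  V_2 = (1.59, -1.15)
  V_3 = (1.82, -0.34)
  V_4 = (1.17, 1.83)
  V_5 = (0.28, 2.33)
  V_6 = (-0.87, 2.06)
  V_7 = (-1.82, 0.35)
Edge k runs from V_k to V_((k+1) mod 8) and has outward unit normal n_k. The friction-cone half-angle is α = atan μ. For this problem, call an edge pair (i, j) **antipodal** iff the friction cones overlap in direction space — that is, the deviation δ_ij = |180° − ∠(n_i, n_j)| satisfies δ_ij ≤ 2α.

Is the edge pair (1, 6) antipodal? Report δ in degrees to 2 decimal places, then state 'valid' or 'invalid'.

δ = 16.93°, valid

α = atan 0.25 = 14.04°;  2α = 28.07°
edge 1: e_1 = (+1.18, +1.14);  n_1 = (+0.6948, -0.7192)
edge 6: e_6 = (-0.95, -1.71);  n_6 = (-0.8742, +0.4856)
∠(n_1, n_6) = 163.07°
δ = |180° − 163.07°| = 16.93°
16.93° ≤ 2α = 28.07°  →  valid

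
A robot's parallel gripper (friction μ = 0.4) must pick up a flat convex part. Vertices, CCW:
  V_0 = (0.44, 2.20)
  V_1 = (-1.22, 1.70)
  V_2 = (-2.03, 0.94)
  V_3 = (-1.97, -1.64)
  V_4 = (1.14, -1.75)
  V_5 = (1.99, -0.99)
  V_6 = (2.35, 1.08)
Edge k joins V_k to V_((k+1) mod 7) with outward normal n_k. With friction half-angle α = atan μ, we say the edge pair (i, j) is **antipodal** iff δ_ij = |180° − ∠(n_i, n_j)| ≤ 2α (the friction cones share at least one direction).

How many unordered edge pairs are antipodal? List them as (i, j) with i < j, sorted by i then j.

count = 6; pairs: (0,3), (0,4), (1,4), (1,5), (2,5), (3,6)

α = atan 0.4 = 21.80°;  2α = 43.60°
n_0 = (-0.2884, +0.9575)
n_1 = (-0.6842, +0.7293)
n_2 = (-0.9997, -0.0232)
n_3 = (-0.0353, -0.9994)
n_4 = (+0.6665, -0.7455)
n_5 = (+0.9852, -0.1713)
n_6 = (+0.5058, +0.8626)
  (0,1): δ = 153.59°  ·
  (0,2): δ = 105.43°  ·
  (0,3): δ = 18.79°  ✓
  (0,4): δ = 25.04°  ✓
  (0,5): δ = 63.37°  ·
  (0,6): δ = 132.85°  ·
  (1,2): δ = 131.84°  ·
  (1,3): δ = 45.20°  ·
  (1,4): δ = 1.38°  ✓
  (1,5): δ = 36.96°  ✓
  (1,6): δ = 106.44°  ·
  (2,3): δ = 93.36°  ·
  (2,4): δ = 49.53°  ·
  (2,5): δ = 11.20°  ✓
  (2,6): δ = 58.28°  ·
  (3,4): δ = 136.17°  ·
  (3,5): δ = 97.84°  ·
  (3,6): δ = 28.36°  ✓
  (4,5): δ = 141.67°  ·
  (4,6): δ = 72.19°  ·
  (5,6): δ = 110.52°  ·
antipodal pairs: 6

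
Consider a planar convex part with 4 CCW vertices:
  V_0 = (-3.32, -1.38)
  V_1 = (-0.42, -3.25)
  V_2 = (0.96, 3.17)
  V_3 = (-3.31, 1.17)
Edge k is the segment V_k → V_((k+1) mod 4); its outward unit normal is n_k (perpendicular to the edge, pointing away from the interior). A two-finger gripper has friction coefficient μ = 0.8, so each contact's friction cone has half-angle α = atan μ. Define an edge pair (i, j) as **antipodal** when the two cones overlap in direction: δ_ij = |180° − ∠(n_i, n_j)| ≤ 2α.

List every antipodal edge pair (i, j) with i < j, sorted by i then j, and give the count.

α = atan 0.8 = 38.66°;  2α = 77.32°
n_0 = (-0.5419, -0.8404)
n_1 = (+0.9777, -0.2102)
n_2 = (-0.4242, +0.9056)
n_3 = (-1.0000, +0.0039)
  (0,1): δ = 69.32°  ✓
  (0,2): δ = 57.91°  ✓
  (0,3): δ = 122.59°  ·
  (1,2): δ = 52.77°  ✓
  (1,3): δ = 11.91°  ✓
  (2,3): δ = 115.32°  ·
antipodal pairs: 4

count = 4; pairs: (0,1), (0,2), (1,2), (1,3)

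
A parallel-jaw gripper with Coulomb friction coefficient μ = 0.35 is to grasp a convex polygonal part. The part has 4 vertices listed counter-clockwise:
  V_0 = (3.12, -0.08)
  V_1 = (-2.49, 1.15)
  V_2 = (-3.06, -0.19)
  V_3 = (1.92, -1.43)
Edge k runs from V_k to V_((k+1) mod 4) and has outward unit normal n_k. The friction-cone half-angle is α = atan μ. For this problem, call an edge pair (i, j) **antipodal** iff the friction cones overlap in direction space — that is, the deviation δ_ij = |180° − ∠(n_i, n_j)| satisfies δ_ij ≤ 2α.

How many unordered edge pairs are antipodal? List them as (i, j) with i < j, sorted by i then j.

α = atan 0.35 = 19.29°;  2α = 38.58°
n_0 = (+0.2142, +0.9768)
n_1 = (-0.9202, +0.3914)
n_2 = (-0.2416, -0.9704)
n_3 = (+0.7474, -0.6644)
  (0,1): δ = 100.68°  ·
  (0,2): δ = 1.62°  ✓
  (0,3): δ = 60.73°  ·
  (1,2): δ = 80.94°  ·
  (1,3): δ = 18.59°  ✓
  (2,3): δ = 117.65°  ·
antipodal pairs: 2

count = 2; pairs: (0,2), (1,3)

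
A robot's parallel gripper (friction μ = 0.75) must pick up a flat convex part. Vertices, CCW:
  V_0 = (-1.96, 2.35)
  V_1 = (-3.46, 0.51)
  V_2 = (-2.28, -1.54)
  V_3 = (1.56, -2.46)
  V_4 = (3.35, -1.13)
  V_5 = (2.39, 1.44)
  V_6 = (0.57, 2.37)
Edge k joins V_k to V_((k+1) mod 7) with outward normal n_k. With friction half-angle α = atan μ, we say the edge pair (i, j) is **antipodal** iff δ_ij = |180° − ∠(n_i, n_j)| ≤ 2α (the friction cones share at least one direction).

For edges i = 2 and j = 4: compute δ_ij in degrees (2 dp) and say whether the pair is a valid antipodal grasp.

δ = 56.04°, valid

α = atan 0.75 = 36.87°;  2α = 73.74°
edge 2: e_2 = (+3.84, -0.92);  n_2 = (-0.2330, -0.9725)
edge 4: e_4 = (-0.96, +2.57);  n_4 = (+0.9368, +0.3499)
∠(n_2, n_4) = 123.96°
δ = |180° − 123.96°| = 56.04°
56.04° ≤ 2α = 73.74°  →  valid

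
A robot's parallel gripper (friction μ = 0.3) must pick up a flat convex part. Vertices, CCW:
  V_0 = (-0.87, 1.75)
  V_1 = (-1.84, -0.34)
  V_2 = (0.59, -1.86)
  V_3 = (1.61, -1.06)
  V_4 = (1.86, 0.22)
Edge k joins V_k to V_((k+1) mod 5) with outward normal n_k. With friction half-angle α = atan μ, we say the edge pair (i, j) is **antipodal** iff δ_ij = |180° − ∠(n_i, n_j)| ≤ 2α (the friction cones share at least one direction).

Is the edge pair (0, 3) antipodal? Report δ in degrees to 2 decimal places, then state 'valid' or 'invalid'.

α = atan 0.3 = 16.70°;  2α = 33.40°
edge 0: e_0 = (-0.97, -2.09);  n_0 = (-0.9071, +0.4210)
edge 3: e_3 = (+0.25, +1.28);  n_3 = (+0.9815, -0.1917)
∠(n_0, n_3) = 166.15°
δ = |180° − 166.15°| = 13.85°
13.85° ≤ 2α = 33.40°  →  valid

δ = 13.85°, valid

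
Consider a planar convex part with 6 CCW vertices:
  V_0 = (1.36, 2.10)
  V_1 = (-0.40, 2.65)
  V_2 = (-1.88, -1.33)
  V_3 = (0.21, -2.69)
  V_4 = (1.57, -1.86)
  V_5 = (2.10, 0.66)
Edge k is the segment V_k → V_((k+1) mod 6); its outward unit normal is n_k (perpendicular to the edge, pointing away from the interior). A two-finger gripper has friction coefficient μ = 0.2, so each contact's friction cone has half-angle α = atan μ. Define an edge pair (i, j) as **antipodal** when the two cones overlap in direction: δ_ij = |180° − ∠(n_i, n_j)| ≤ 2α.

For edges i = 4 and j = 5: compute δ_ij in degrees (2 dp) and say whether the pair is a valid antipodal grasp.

α = atan 0.2 = 11.31°;  2α = 22.62°
edge 4: e_4 = (+0.53, +2.52);  n_4 = (+0.9786, -0.2058)
edge 5: e_5 = (-0.74, +1.44);  n_5 = (+0.8894, +0.4571)
∠(n_4, n_5) = 39.08°
δ = |180° − 39.08°| = 140.92°
140.92° > 2α = 22.62°  →  invalid

δ = 140.92°, invalid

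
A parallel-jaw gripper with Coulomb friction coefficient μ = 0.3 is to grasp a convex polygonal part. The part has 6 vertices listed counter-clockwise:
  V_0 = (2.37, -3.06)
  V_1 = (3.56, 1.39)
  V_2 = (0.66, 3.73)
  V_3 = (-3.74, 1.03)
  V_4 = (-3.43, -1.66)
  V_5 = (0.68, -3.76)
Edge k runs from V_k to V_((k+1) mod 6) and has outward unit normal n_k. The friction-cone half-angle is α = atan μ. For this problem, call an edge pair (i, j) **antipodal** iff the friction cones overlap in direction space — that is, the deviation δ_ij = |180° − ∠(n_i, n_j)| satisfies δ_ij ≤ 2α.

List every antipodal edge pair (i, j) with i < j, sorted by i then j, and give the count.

count = 3; pairs: (0,3), (1,4), (2,5)

α = atan 0.3 = 16.70°;  2α = 33.40°
n_0 = (+0.9661, -0.2583)
n_1 = (+0.6280, +0.7782)
n_2 = (-0.5230, +0.8523)
n_3 = (-0.9934, -0.1145)
n_4 = (-0.4550, -0.8905)
n_5 = (+0.3827, -0.9239)
  (0,1): δ = 113.93°  ·
  (0,2): δ = 43.49°  ·
  (0,3): δ = 21.55°  ✓
  (0,4): δ = 77.91°  ·
  (0,5): δ = 127.47°  ·
  (1,2): δ = 109.57°  ·
  (1,3): δ = 44.53°  ·
  (1,4): δ = 11.84°  ✓
  (1,5): δ = 61.40°  ·
  (2,3): δ = 114.96°  ·
  (2,4): δ = 58.60°  ·
  (2,5): δ = 9.04°  ✓
  (3,4): δ = 123.64°  ·
  (3,5): δ = 74.07°  ·
  (4,5): δ = 130.44°  ·
antipodal pairs: 3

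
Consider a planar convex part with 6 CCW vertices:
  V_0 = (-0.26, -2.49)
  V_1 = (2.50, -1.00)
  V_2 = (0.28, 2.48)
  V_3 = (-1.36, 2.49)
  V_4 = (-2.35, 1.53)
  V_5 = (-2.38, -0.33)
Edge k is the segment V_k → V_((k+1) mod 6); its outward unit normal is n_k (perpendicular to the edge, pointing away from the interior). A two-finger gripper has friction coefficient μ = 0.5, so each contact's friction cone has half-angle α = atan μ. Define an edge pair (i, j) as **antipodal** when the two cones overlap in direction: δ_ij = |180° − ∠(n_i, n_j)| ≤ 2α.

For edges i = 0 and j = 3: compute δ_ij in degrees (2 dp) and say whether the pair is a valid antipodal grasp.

α = atan 0.5 = 26.57°;  2α = 53.13°
edge 0: e_0 = (+2.76, +1.49);  n_0 = (+0.4751, -0.8800)
edge 3: e_3 = (-0.99, -0.96);  n_3 = (-0.6961, +0.7179)
∠(n_0, n_3) = 164.24°
δ = |180° − 164.24°| = 15.76°
15.76° ≤ 2α = 53.13°  →  valid

δ = 15.76°, valid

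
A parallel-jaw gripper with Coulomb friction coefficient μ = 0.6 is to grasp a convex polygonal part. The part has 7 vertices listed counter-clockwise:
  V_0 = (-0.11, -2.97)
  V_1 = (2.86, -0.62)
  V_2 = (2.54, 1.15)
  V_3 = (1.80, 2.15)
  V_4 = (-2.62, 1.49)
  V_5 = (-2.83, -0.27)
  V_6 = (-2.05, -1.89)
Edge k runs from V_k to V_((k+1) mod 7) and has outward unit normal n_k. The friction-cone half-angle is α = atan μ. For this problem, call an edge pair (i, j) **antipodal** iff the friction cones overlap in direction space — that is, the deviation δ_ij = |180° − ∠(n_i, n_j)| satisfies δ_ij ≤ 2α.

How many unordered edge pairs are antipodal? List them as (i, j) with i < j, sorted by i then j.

α = atan 0.6 = 30.96°;  2α = 61.93°
n_0 = (+0.6205, -0.7842)
n_1 = (+0.9840, +0.1779)
n_2 = (+0.8038, +0.5948)
n_3 = (-0.1477, +0.9890)
n_4 = (-0.9930, +0.1185)
n_5 = (-0.9010, -0.4338)
n_6 = (-0.4864, -0.8737)
  (0,1): δ = 118.10°  ·
  (0,2): δ = 91.85°  ·
  (0,3): δ = 29.86°  ✓
  (0,4): δ = 44.84°  ✓
  (0,5): δ = 77.36°  ·
  (0,6): δ = 112.54°  ·
  (1,2): δ = 153.75°  ·
  (1,3): δ = 91.76°  ·
  (1,4): δ = 17.05°  ✓
  (1,5): δ = 15.46°  ✓
  (1,6): δ = 50.65°  ✓
  (2,3): δ = 118.01°  ·
  (2,4): δ = 43.31°  ✓
  (2,5): δ = 10.79°  ✓
  (2,6): δ = 24.39°  ✓
  (3,4): δ = 105.30°  ·
  (3,5): δ = 72.78°  ·
  (3,6): δ = 37.60°  ✓
  (4,5): δ = 147.49°  ·
  (4,6): δ = 112.30°  ·
  (5,6): δ = 144.81°  ·
antipodal pairs: 9

count = 9; pairs: (0,3), (0,4), (1,4), (1,5), (1,6), (2,4), (2,5), (2,6), (3,6)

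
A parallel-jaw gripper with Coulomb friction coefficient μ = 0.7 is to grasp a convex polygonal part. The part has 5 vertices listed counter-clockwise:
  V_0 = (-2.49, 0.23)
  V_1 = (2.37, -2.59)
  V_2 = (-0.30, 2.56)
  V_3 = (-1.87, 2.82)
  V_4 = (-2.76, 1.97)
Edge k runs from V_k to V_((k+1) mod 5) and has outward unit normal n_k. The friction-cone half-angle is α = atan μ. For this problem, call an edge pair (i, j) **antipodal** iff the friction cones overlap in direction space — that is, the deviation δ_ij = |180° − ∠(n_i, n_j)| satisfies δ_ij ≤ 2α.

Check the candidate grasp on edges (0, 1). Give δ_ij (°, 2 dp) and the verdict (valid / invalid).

δ = 32.47°, valid

α = atan 0.7 = 34.99°;  2α = 69.98°
edge 0: e_0 = (+4.86, -2.82);  n_0 = (-0.5019, -0.8649)
edge 1: e_1 = (-2.67, +5.15);  n_1 = (+0.8878, +0.4603)
∠(n_0, n_1) = 147.53°
δ = |180° − 147.53°| = 32.47°
32.47° ≤ 2α = 69.98°  →  valid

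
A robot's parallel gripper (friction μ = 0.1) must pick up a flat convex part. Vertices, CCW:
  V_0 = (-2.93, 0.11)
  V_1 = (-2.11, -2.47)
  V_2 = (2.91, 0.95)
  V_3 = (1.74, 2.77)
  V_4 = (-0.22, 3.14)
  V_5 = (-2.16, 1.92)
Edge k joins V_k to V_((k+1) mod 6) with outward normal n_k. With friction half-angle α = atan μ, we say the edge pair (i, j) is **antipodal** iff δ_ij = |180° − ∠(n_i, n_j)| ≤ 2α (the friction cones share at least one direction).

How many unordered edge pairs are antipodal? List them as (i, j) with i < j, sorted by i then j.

count = 1; pairs: (1,4)

α = atan 0.1 = 5.71°;  2α = 11.42°
n_0 = (-0.9530, -0.3029)
n_1 = (+0.5630, -0.8264)
n_2 = (+0.8412, +0.5408)
n_3 = (+0.1855, +0.9826)
n_4 = (-0.5324, +0.8465)
n_5 = (-0.9202, +0.3915)
  (0,1): δ = 73.37°  ·
  (0,2): δ = 15.10°  ·
  (0,3): δ = 61.68°  ·
  (0,4): δ = 104.53°  ·
  (0,5): δ = 139.32°  ·
  (1,2): δ = 91.53°  ·
  (1,3): δ = 44.96°  ·
  (1,4): δ = 2.10°  ✓
  (1,5): δ = 32.69°  ·
  (2,3): δ = 133.43°  ·
  (2,4): δ = 90.57°  ·
  (2,5): δ = 55.78°  ·
  (3,4): δ = 137.15°  ·
  (3,5): δ = 102.36°  ·
  (4,5): δ = 145.21°  ·
antipodal pairs: 1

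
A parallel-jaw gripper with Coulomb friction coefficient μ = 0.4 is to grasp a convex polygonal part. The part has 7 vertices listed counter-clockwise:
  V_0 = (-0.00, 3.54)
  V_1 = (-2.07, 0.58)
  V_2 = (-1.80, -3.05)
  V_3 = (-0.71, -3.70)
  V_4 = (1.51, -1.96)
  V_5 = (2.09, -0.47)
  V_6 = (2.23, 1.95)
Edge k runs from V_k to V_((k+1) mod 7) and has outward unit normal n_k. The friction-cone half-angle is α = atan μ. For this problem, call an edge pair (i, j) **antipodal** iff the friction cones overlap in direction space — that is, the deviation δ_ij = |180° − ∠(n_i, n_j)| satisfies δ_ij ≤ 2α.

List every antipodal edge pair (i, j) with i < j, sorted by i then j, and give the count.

α = atan 0.4 = 21.80°;  2α = 43.60°
n_0 = (-0.8195, +0.5731)
n_1 = (-0.9972, -0.0742)
n_2 = (-0.5122, -0.8589)
n_3 = (+0.6169, -0.7871)
n_4 = (+0.9319, -0.3627)
n_5 = (+0.9983, -0.0578)
n_6 = (+0.5805, +0.8142)
  (0,1): δ = 140.78°  ·
  (0,2): δ = 85.84°  ·
  (0,3): δ = 16.95°  ✓
  (0,4): δ = 13.70°  ✓
  (0,5): δ = 31.66°  ✓
  (0,6): δ = 89.48°  ·
  (1,2): δ = 125.06°  ·
  (1,3): δ = 56.17°  ·
  (1,4): δ = 25.52°  ✓
  (1,5): δ = 7.56°  ✓
  (1,6): δ = 50.26°  ·
  (2,3): δ = 111.10°  ·
  (2,4): δ = 80.46°  ·
  (2,5): δ = 62.50°  ·
  (2,6): δ = 4.68°  ✓
  (3,4): δ = 149.36°  ·
  (3,5): δ = 131.40°  ·
  (3,6): δ = 73.58°  ·
  (4,5): δ = 162.04°  ·
  (4,6): δ = 104.22°  ·
  (5,6): δ = 122.18°  ·
antipodal pairs: 6

count = 6; pairs: (0,3), (0,4), (0,5), (1,4), (1,5), (2,6)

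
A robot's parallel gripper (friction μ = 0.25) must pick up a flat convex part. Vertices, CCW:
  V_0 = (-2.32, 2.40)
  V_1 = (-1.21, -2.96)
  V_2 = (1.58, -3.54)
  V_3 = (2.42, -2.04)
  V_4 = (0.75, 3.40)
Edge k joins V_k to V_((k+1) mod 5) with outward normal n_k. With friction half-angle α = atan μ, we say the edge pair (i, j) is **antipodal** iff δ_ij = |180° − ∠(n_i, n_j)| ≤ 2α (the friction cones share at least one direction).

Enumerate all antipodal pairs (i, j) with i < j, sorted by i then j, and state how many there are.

count = 1; pairs: (0,3)

α = atan 0.25 = 14.04°;  2α = 28.07°
n_0 = (-0.9792, -0.2028)
n_1 = (-0.2035, -0.9791)
n_2 = (+0.8725, -0.4886)
n_3 = (+0.9560, +0.2935)
n_4 = (-0.3097, +0.9508)
  (0,1): δ = 113.44°  ·
  (0,2): δ = 40.95°  ·
  (0,3): δ = 5.37°  ✓
  (0,4): δ = 96.34°  ·
  (1,2): δ = 107.51°  ·
  (1,3): δ = 61.19°  ·
  (1,4): δ = 29.79°  ·
  (2,3): δ = 133.69°  ·
  (2,4): δ = 42.71°  ·
  (3,4): δ = 89.02°  ·
antipodal pairs: 1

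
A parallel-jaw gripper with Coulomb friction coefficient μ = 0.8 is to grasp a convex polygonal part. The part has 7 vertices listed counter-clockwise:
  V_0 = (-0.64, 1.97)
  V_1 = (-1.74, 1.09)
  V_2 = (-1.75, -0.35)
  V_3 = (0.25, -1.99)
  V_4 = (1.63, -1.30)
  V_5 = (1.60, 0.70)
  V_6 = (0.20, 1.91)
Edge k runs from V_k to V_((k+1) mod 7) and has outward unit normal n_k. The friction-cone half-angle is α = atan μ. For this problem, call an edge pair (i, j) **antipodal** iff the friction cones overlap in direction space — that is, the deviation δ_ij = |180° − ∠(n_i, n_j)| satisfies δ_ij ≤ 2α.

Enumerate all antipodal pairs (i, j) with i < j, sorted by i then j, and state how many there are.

count = 10; pairs: (0,3), (0,4), (1,3), (1,4), (1,5), (2,4), (2,5), (2,6), (3,5), (3,6)

α = atan 0.8 = 38.66°;  2α = 77.32°
n_0 = (-0.6247, +0.7809)
n_1 = (-1.0000, +0.0069)
n_2 = (-0.6341, -0.7733)
n_3 = (+0.4472, -0.8944)
n_4 = (+0.9999, +0.0150)
n_5 = (+0.6539, +0.7566)
n_6 = (+0.0712, +0.9975)
  (0,1): δ = 129.06°  ·
  (0,2): δ = 78.01°  ·
  (0,3): δ = 12.09°  ✓
  (0,4): δ = 52.20°  ✓
  (0,5): δ = 100.50°  ·
  (0,6): δ = 137.25°  ·
  (1,2): δ = 128.95°  ·
  (1,3): δ = 63.04°  ✓
  (1,4): δ = 1.26°  ✓
  (1,5): δ = 49.56°  ✓
  (1,6): δ = 86.31°  ·
  (2,3): δ = 114.08°  ·
  (2,4): δ = 49.79°  ✓
  (2,5): δ = 1.48°  ✓
  (2,6): δ = 35.27°  ✓
  (3,4): δ = 115.71°  ·
  (3,5): δ = 67.40°  ✓
  (3,6): δ = 30.65°  ✓
  (4,5): δ = 131.70°  ·
  (4,6): δ = 94.94°  ·
  (5,6): δ = 143.25°  ·
antipodal pairs: 10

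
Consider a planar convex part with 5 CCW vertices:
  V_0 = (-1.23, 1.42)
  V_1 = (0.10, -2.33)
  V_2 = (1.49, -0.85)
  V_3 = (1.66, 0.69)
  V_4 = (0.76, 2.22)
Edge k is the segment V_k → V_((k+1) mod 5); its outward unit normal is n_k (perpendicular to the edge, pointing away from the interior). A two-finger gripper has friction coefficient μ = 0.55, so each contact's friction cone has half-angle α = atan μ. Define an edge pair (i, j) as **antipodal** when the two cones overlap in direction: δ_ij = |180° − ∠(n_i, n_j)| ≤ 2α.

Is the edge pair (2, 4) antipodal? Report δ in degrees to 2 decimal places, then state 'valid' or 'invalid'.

δ = 61.80°, invalid

α = atan 0.55 = 28.81°;  2α = 57.62°
edge 2: e_2 = (+0.17, +1.54);  n_2 = (+0.9940, -0.1097)
edge 4: e_4 = (-1.99, -0.80);  n_4 = (-0.3730, +0.9278)
∠(n_2, n_4) = 118.20°
δ = |180° − 118.20°| = 61.80°
61.80° > 2α = 57.62°  →  invalid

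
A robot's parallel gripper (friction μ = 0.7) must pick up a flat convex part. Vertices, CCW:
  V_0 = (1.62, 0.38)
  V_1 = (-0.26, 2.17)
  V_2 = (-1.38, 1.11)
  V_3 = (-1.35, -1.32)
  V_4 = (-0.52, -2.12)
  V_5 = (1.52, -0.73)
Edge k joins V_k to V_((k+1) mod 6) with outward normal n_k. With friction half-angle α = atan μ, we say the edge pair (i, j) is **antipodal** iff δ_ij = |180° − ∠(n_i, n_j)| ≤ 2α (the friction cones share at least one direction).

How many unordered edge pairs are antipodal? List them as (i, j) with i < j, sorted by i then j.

α = atan 0.7 = 34.99°;  2α = 69.98°
n_0 = (+0.6896, +0.7242)
n_1 = (-0.6874, +0.7263)
n_2 = (-0.9999, -0.0123)
n_3 = (-0.6940, -0.7200)
n_4 = (+0.5631, -0.8264)
n_5 = (+0.9960, -0.0897)
  (0,1): δ = 92.98°  ·
  (0,2): δ = 45.70°  ✓
  (0,3): δ = 0.35°  ✓
  (0,4): δ = 77.86°  ·
  (0,5): δ = 128.45°  ·
  (1,2): δ = 132.72°  ·
  (1,3): δ = 87.37°  ·
  (1,4): δ = 9.15°  ✓
  (1,5): δ = 41.43°  ✓
  (2,3): δ = 134.65°  ·
  (2,4): δ = 56.44°  ✓
  (2,5): δ = 5.86°  ✓
  (3,4): δ = 101.78°  ·
  (3,5): δ = 51.20°  ✓
  (4,5): δ = 129.42°  ·
antipodal pairs: 7

count = 7; pairs: (0,2), (0,3), (1,4), (1,5), (2,4), (2,5), (3,5)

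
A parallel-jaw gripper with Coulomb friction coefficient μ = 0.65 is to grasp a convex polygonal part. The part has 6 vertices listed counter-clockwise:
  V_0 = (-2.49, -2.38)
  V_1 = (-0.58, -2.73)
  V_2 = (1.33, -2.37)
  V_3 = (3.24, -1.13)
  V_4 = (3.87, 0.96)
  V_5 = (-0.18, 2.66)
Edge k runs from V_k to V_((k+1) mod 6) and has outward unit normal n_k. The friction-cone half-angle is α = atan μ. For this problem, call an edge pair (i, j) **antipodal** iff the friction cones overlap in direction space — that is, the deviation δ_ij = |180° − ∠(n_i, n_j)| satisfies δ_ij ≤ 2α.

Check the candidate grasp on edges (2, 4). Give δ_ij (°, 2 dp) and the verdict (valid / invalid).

α = atan 0.65 = 33.02°;  2α = 66.05°
edge 2: e_2 = (+1.91, +1.24);  n_2 = (+0.5445, -0.8387)
edge 4: e_4 = (-4.05, +1.70);  n_4 = (+0.3870, +0.9221)
∠(n_2, n_4) = 124.24°
δ = |180° − 124.24°| = 55.76°
55.76° ≤ 2α = 66.05°  →  valid

δ = 55.76°, valid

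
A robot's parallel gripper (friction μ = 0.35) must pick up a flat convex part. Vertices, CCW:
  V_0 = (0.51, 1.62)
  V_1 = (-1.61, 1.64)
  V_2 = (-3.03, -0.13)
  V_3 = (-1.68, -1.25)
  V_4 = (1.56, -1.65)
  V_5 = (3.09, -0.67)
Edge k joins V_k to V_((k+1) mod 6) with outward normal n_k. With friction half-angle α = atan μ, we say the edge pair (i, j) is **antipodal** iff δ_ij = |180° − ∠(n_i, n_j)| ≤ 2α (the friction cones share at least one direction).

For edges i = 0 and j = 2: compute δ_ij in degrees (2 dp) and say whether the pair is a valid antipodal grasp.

α = atan 0.35 = 19.29°;  2α = 38.58°
edge 0: e_0 = (-2.12, +0.02);  n_0 = (+0.0094, +1.0000)
edge 2: e_2 = (+1.35, -1.12);  n_2 = (-0.6385, -0.7696)
∠(n_0, n_2) = 140.86°
δ = |180° − 140.86°| = 39.14°
39.14° > 2α = 38.58°  →  invalid

δ = 39.14°, invalid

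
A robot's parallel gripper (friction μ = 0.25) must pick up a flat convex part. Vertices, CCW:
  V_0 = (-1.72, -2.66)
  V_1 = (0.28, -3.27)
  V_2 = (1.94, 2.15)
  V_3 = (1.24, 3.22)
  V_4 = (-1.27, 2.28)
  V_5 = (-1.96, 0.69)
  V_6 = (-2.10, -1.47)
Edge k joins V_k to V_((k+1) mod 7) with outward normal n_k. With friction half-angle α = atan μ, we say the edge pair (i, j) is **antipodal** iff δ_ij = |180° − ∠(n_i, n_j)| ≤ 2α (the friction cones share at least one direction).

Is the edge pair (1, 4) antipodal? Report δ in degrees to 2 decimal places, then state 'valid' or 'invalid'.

δ = 6.43°, valid

α = atan 0.25 = 14.04°;  2α = 28.07°
edge 1: e_1 = (+1.66, +5.42);  n_1 = (+0.9562, -0.2928)
edge 4: e_4 = (-0.69, -1.59);  n_4 = (-0.9173, +0.3981)
∠(n_1, n_4) = 173.57°
δ = |180° − 173.57°| = 6.43°
6.43° ≤ 2α = 28.07°  →  valid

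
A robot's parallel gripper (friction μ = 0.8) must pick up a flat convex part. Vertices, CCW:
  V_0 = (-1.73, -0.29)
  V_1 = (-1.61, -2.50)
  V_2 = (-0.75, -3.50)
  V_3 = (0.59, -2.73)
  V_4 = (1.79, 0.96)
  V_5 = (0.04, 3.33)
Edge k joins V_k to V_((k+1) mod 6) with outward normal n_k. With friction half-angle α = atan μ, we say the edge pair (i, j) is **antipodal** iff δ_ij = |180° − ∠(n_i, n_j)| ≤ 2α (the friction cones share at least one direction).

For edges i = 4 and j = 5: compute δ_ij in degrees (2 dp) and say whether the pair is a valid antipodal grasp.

α = atan 0.8 = 38.66°;  2α = 77.32°
edge 4: e_4 = (-1.75, +2.37);  n_4 = (+0.8045, +0.5940)
edge 5: e_5 = (-1.77, -3.62);  n_5 = (-0.8984, +0.4393)
∠(n_4, n_5) = 117.50°
δ = |180° − 117.50°| = 62.50°
62.50° ≤ 2α = 77.32°  →  valid

δ = 62.50°, valid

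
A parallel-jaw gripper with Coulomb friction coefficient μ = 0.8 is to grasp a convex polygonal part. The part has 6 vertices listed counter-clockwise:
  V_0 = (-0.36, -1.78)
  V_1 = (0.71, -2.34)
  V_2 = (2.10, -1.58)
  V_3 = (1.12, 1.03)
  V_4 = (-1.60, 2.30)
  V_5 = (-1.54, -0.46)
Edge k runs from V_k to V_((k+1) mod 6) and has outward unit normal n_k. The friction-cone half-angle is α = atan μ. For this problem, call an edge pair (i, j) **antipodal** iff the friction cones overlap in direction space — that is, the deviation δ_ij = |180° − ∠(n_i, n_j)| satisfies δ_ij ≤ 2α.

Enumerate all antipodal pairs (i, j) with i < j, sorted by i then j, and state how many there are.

α = atan 0.8 = 38.66°;  2α = 77.32°
n_0 = (-0.4637, -0.8860)
n_1 = (+0.4797, -0.8774)
n_2 = (+0.9362, +0.3515)
n_3 = (+0.4231, +0.9061)
n_4 = (-0.9998, -0.0217)
n_5 = (-0.7455, -0.6665)
  (0,1): δ = 123.71°  ·
  (0,2): δ = 41.79°  ✓
  (0,3): δ = 2.60°  ✓
  (0,4): δ = 118.87°  ·
  (0,5): δ = 159.42°  ·
  (1,2): δ = 98.09°  ·
  (1,3): δ = 53.70°  ✓
  (1,4): δ = 62.58°  ✓
  (1,5): δ = 103.13°  ·
  (2,3): δ = 135.61°  ·
  (2,4): δ = 19.33°  ✓
  (2,5): δ = 21.21°  ✓
  (3,4): δ = 63.73°  ✓
  (3,5): δ = 23.18°  ✓
  (4,5): δ = 139.45°  ·
antipodal pairs: 8

count = 8; pairs: (0,2), (0,3), (1,3), (1,4), (2,4), (2,5), (3,4), (3,5)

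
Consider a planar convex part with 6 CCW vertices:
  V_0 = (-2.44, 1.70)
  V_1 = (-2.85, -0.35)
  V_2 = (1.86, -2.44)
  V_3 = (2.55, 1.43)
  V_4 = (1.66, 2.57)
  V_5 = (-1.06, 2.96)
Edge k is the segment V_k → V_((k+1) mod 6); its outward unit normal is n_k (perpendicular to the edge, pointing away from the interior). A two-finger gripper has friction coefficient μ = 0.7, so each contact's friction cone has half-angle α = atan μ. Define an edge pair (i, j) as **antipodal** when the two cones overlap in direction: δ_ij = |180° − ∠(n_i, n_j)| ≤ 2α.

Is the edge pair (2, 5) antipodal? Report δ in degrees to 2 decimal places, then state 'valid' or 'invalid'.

δ = 37.49°, valid

α = atan 0.7 = 34.99°;  2α = 69.98°
edge 2: e_2 = (+0.69, +3.87);  n_2 = (+0.9845, -0.1755)
edge 5: e_5 = (-1.38, -1.26);  n_5 = (-0.6743, +0.7385)
∠(n_2, n_5) = 142.51°
δ = |180° − 142.51°| = 37.49°
37.49° ≤ 2α = 69.98°  →  valid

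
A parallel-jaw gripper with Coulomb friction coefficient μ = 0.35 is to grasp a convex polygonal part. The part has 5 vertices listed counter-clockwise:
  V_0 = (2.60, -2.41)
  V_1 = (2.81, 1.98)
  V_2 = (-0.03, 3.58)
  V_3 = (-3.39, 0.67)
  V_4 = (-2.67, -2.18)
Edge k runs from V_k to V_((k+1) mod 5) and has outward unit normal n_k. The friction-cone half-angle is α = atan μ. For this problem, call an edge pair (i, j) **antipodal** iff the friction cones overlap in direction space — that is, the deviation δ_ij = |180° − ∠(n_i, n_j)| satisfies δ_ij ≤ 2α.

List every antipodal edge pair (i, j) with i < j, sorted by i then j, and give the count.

α = atan 0.35 = 19.29°;  2α = 38.58°
n_0 = (+0.9989, -0.0478)
n_1 = (+0.4908, +0.8712)
n_2 = (-0.6547, +0.7559)
n_3 = (-0.9695, -0.2449)
n_4 = (-0.0436, -0.9990)
  (0,1): δ = 116.66°  ·
  (0,2): δ = 46.37°  ·
  (0,3): δ = 16.92°  ✓
  (0,4): δ = 90.24°  ·
  (1,2): δ = 109.71°  ·
  (1,3): δ = 46.43°  ·
  (1,4): δ = 26.90°  ✓
  (2,3): δ = 116.72°  ·
  (2,4): δ = 43.39°  ·
  (3,4): δ = 106.68°  ·
antipodal pairs: 2

count = 2; pairs: (0,3), (1,4)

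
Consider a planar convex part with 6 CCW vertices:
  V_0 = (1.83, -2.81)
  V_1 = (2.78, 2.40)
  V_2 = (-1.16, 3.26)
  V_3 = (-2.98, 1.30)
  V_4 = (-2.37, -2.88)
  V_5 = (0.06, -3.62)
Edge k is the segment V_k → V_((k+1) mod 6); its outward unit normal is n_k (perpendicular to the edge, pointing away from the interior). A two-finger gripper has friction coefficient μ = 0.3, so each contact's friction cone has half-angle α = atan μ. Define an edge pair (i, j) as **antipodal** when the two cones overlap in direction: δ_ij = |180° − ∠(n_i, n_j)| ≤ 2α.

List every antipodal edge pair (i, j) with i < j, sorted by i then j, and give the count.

α = atan 0.3 = 16.70°;  2α = 33.40°
n_0 = (+0.9838, -0.1794)
n_1 = (+0.2133, +0.9770)
n_2 = (-0.7328, +0.6805)
n_3 = (-0.9895, -0.1444)
n_4 = (-0.2913, -0.9566)
n_5 = (+0.4161, -0.9093)
  (0,1): δ = 91.98°  ·
  (0,2): δ = 32.55°  ✓
  (0,3): δ = 18.64°  ✓
  (0,4): δ = 83.40°  ·
  (0,5): δ = 124.92°  ·
  (1,2): δ = 120.57°  ·
  (1,3): δ = 69.38°  ·
  (1,4): δ = 4.62°  ✓
  (1,5): δ = 36.90°  ·
  (2,3): δ = 128.82°  ·
  (2,4): δ = 64.06°  ·
  (2,5): δ = 22.53°  ✓
  (3,4): δ = 115.24°  ·
  (3,5): δ = 73.71°  ·
  (4,5): δ = 138.47°  ·
antipodal pairs: 4

count = 4; pairs: (0,2), (0,3), (1,4), (2,5)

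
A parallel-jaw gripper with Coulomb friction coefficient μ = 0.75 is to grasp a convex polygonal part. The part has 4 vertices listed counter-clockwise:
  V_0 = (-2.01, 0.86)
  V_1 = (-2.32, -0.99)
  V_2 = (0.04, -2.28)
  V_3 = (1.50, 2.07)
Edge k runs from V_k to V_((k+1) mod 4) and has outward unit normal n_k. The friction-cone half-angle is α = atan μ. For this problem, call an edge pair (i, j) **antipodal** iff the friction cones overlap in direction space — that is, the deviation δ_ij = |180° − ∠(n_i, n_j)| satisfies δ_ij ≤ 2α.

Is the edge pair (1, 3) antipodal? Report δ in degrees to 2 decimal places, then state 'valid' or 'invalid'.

δ = 47.68°, valid

α = atan 0.75 = 36.87°;  2α = 73.74°
edge 1: e_1 = (+2.36, -1.29);  n_1 = (-0.4796, -0.8775)
edge 3: e_3 = (-3.51, -1.21);  n_3 = (-0.3259, +0.9454)
∠(n_1, n_3) = 132.32°
δ = |180° − 132.32°| = 47.68°
47.68° ≤ 2α = 73.74°  →  valid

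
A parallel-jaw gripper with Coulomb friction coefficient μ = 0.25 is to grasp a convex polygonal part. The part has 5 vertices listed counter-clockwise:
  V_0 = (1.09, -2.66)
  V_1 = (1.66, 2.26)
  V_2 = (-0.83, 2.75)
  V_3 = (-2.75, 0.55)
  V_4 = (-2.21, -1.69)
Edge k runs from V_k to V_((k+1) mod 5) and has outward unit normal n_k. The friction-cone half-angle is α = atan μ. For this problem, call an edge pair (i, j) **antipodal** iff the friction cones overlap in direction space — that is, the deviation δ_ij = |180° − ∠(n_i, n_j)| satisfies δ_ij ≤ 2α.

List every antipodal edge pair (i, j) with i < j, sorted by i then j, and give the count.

count = 2; pairs: (0,3), (1,4)

α = atan 0.25 = 14.04°;  2α = 28.07°
n_0 = (+0.9934, -0.1151)
n_1 = (+0.1931, +0.9812)
n_2 = (-0.7534, +0.6575)
n_3 = (-0.9722, -0.2344)
n_4 = (-0.2820, -0.9594)
  (0,1): δ = 94.52°  ·
  (0,2): δ = 34.50°  ·
  (0,3): δ = 20.16°  ✓
  (0,4): δ = 80.23°  ·
  (1,2): δ = 119.98°  ·
  (1,3): δ = 65.31°  ·
  (1,4): δ = 5.25°  ✓
  (2,3): δ = 125.33°  ·
  (2,4): δ = 65.27°  ·
  (3,4): δ = 119.93°  ·
antipodal pairs: 2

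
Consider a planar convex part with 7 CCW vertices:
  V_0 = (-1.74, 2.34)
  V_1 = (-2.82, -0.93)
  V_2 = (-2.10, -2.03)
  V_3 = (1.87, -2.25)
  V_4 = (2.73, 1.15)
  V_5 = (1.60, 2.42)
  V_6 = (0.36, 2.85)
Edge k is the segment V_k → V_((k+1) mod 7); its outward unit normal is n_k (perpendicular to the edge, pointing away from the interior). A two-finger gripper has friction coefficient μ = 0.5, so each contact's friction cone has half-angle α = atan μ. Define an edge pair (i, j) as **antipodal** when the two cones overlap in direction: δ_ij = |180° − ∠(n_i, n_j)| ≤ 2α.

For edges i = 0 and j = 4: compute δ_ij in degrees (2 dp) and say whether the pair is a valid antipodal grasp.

α = atan 0.5 = 26.57°;  2α = 53.13°
edge 0: e_0 = (-1.08, -3.27);  n_0 = (-0.9496, +0.3136)
edge 4: e_4 = (-1.13, +1.27);  n_4 = (+0.7471, +0.6647)
∠(n_0, n_4) = 120.06°
δ = |180° − 120.06°| = 59.94°
59.94° > 2α = 53.13°  →  invalid

δ = 59.94°, invalid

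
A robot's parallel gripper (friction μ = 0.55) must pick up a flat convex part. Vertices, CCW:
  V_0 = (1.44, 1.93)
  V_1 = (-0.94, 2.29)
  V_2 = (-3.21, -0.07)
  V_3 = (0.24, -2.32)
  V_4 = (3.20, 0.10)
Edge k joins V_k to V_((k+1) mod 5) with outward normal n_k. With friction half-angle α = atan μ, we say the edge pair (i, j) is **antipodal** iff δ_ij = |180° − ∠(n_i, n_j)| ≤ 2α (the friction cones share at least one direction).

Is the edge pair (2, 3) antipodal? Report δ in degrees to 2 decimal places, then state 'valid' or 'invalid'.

δ = 107.62°, invalid

α = atan 0.55 = 28.81°;  2α = 57.62°
edge 2: e_2 = (+3.45, -2.25);  n_2 = (-0.5463, -0.8376)
edge 3: e_3 = (+2.96, +2.42);  n_3 = (+0.6330, -0.7742)
∠(n_2, n_3) = 72.38°
δ = |180° − 72.38°| = 107.62°
107.62° > 2α = 57.62°  →  invalid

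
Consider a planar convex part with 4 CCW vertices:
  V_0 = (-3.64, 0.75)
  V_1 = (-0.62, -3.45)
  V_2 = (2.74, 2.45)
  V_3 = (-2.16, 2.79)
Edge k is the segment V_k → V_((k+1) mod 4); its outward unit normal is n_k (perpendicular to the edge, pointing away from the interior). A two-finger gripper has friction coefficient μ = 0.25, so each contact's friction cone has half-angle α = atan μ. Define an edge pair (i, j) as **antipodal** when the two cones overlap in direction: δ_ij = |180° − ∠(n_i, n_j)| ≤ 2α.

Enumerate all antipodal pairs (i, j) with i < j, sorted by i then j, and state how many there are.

count = 1; pairs: (1,3)

α = atan 0.25 = 14.04°;  2α = 28.07°
n_0 = (-0.8119, -0.5838)
n_1 = (+0.8690, -0.4949)
n_2 = (+0.0692, +0.9976)
n_3 = (-0.8094, +0.5872)
  (0,1): δ = 65.38°  ·
  (0,2): δ = 50.31°  ·
  (0,3): δ = 108.32°  ·
  (1,2): δ = 64.31°  ·
  (1,3): δ = 6.30°  ✓
  (2,3): δ = 121.99°  ·
antipodal pairs: 1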